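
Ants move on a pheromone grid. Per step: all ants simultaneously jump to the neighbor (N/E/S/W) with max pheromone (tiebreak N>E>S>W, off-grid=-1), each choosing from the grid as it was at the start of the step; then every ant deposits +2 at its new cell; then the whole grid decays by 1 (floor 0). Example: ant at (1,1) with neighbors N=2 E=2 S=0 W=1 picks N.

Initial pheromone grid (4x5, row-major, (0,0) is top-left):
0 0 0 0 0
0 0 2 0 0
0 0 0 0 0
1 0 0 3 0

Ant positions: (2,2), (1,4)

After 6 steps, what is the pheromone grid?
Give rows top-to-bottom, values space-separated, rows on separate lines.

After step 1: ants at (1,2),(0,4)
  0 0 0 0 1
  0 0 3 0 0
  0 0 0 0 0
  0 0 0 2 0
After step 2: ants at (0,2),(1,4)
  0 0 1 0 0
  0 0 2 0 1
  0 0 0 0 0
  0 0 0 1 0
After step 3: ants at (1,2),(0,4)
  0 0 0 0 1
  0 0 3 0 0
  0 0 0 0 0
  0 0 0 0 0
After step 4: ants at (0,2),(1,4)
  0 0 1 0 0
  0 0 2 0 1
  0 0 0 0 0
  0 0 0 0 0
After step 5: ants at (1,2),(0,4)
  0 0 0 0 1
  0 0 3 0 0
  0 0 0 0 0
  0 0 0 0 0
After step 6: ants at (0,2),(1,4)
  0 0 1 0 0
  0 0 2 0 1
  0 0 0 0 0
  0 0 0 0 0

0 0 1 0 0
0 0 2 0 1
0 0 0 0 0
0 0 0 0 0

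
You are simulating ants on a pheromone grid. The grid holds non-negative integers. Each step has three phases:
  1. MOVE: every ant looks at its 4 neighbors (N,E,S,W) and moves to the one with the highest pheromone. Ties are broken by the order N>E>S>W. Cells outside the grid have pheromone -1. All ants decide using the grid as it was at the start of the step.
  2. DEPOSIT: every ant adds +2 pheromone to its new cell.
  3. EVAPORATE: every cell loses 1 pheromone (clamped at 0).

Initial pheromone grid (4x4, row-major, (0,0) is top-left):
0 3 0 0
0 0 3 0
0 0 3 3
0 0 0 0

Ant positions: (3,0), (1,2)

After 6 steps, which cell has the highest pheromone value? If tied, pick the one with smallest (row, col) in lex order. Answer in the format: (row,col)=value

Step 1: ant0:(3,0)->N->(2,0) | ant1:(1,2)->S->(2,2)
  grid max=4 at (2,2)
Step 2: ant0:(2,0)->N->(1,0) | ant1:(2,2)->N->(1,2)
  grid max=3 at (1,2)
Step 3: ant0:(1,0)->N->(0,0) | ant1:(1,2)->S->(2,2)
  grid max=4 at (2,2)
Step 4: ant0:(0,0)->E->(0,1) | ant1:(2,2)->N->(1,2)
  grid max=3 at (1,2)
Step 5: ant0:(0,1)->E->(0,2) | ant1:(1,2)->S->(2,2)
  grid max=4 at (2,2)
Step 6: ant0:(0,2)->S->(1,2) | ant1:(2,2)->N->(1,2)
  grid max=5 at (1,2)
Final grid:
  0 0 0 0
  0 0 5 0
  0 0 3 0
  0 0 0 0
Max pheromone 5 at (1,2)

Answer: (1,2)=5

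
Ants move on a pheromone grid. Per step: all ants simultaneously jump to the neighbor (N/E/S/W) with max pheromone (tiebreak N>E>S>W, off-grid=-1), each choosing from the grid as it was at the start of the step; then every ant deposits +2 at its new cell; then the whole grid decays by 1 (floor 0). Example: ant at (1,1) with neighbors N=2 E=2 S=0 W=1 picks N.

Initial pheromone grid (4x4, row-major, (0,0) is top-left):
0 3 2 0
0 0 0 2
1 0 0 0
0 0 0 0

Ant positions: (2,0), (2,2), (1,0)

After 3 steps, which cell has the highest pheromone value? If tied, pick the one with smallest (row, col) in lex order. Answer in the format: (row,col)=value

Answer: (2,0)=4

Derivation:
Step 1: ant0:(2,0)->N->(1,0) | ant1:(2,2)->N->(1,2) | ant2:(1,0)->S->(2,0)
  grid max=2 at (0,1)
Step 2: ant0:(1,0)->S->(2,0) | ant1:(1,2)->N->(0,2) | ant2:(2,0)->N->(1,0)
  grid max=3 at (2,0)
Step 3: ant0:(2,0)->N->(1,0) | ant1:(0,2)->W->(0,1) | ant2:(1,0)->S->(2,0)
  grid max=4 at (2,0)
Final grid:
  0 2 1 0
  3 0 0 0
  4 0 0 0
  0 0 0 0
Max pheromone 4 at (2,0)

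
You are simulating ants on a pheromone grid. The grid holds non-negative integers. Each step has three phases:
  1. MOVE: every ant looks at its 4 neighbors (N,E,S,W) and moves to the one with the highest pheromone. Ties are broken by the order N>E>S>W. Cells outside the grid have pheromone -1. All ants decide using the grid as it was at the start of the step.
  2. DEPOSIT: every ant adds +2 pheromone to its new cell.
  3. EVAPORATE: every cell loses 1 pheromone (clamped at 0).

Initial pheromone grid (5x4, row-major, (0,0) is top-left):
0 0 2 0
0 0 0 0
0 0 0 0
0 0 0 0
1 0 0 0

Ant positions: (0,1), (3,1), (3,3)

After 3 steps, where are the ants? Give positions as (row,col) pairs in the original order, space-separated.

Step 1: ant0:(0,1)->E->(0,2) | ant1:(3,1)->N->(2,1) | ant2:(3,3)->N->(2,3)
  grid max=3 at (0,2)
Step 2: ant0:(0,2)->E->(0,3) | ant1:(2,1)->N->(1,1) | ant2:(2,3)->N->(1,3)
  grid max=2 at (0,2)
Step 3: ant0:(0,3)->W->(0,2) | ant1:(1,1)->N->(0,1) | ant2:(1,3)->N->(0,3)
  grid max=3 at (0,2)

(0,2) (0,1) (0,3)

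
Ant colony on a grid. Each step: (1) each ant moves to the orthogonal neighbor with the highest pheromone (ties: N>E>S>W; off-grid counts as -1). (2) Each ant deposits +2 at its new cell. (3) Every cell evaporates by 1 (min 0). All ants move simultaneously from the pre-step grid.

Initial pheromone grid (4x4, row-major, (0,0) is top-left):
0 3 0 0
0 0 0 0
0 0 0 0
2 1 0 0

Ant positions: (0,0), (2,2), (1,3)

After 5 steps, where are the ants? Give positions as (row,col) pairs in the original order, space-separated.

Step 1: ant0:(0,0)->E->(0,1) | ant1:(2,2)->N->(1,2) | ant2:(1,3)->N->(0,3)
  grid max=4 at (0,1)
Step 2: ant0:(0,1)->E->(0,2) | ant1:(1,2)->N->(0,2) | ant2:(0,3)->S->(1,3)
  grid max=3 at (0,1)
Step 3: ant0:(0,2)->W->(0,1) | ant1:(0,2)->W->(0,1) | ant2:(1,3)->N->(0,3)
  grid max=6 at (0,1)
Step 4: ant0:(0,1)->E->(0,2) | ant1:(0,1)->E->(0,2) | ant2:(0,3)->W->(0,2)
  grid max=7 at (0,2)
Step 5: ant0:(0,2)->W->(0,1) | ant1:(0,2)->W->(0,1) | ant2:(0,2)->W->(0,1)
  grid max=10 at (0,1)

(0,1) (0,1) (0,1)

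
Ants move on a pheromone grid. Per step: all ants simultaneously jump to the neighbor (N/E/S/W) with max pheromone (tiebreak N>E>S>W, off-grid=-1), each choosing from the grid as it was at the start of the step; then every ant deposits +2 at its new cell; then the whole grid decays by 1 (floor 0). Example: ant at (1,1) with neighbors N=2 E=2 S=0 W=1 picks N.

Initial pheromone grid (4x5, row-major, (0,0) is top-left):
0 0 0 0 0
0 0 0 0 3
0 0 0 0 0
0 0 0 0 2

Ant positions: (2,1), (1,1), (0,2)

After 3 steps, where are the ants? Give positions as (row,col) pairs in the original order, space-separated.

Step 1: ant0:(2,1)->N->(1,1) | ant1:(1,1)->N->(0,1) | ant2:(0,2)->E->(0,3)
  grid max=2 at (1,4)
Step 2: ant0:(1,1)->N->(0,1) | ant1:(0,1)->S->(1,1) | ant2:(0,3)->E->(0,4)
  grid max=2 at (0,1)
Step 3: ant0:(0,1)->S->(1,1) | ant1:(1,1)->N->(0,1) | ant2:(0,4)->S->(1,4)
  grid max=3 at (0,1)

(1,1) (0,1) (1,4)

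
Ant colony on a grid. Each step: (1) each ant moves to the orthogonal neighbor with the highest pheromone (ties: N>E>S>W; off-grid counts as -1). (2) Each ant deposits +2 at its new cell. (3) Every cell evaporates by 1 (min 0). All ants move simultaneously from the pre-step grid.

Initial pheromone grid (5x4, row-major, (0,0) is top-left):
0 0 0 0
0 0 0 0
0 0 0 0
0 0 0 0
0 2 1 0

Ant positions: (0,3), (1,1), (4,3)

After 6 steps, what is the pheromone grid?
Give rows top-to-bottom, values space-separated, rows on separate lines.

After step 1: ants at (1,3),(0,1),(4,2)
  0 1 0 0
  0 0 0 1
  0 0 0 0
  0 0 0 0
  0 1 2 0
After step 2: ants at (0,3),(0,2),(4,1)
  0 0 1 1
  0 0 0 0
  0 0 0 0
  0 0 0 0
  0 2 1 0
After step 3: ants at (0,2),(0,3),(4,2)
  0 0 2 2
  0 0 0 0
  0 0 0 0
  0 0 0 0
  0 1 2 0
After step 4: ants at (0,3),(0,2),(4,1)
  0 0 3 3
  0 0 0 0
  0 0 0 0
  0 0 0 0
  0 2 1 0
After step 5: ants at (0,2),(0,3),(4,2)
  0 0 4 4
  0 0 0 0
  0 0 0 0
  0 0 0 0
  0 1 2 0
After step 6: ants at (0,3),(0,2),(4,1)
  0 0 5 5
  0 0 0 0
  0 0 0 0
  0 0 0 0
  0 2 1 0

0 0 5 5
0 0 0 0
0 0 0 0
0 0 0 0
0 2 1 0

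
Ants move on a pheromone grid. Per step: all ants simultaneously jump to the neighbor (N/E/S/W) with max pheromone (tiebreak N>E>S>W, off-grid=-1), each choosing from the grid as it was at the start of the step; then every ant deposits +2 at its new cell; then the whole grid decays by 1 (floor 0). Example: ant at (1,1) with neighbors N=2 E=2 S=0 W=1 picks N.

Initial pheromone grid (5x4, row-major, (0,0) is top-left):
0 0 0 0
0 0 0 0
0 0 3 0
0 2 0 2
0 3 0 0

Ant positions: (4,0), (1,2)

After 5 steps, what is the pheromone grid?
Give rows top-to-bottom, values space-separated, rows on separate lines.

After step 1: ants at (4,1),(2,2)
  0 0 0 0
  0 0 0 0
  0 0 4 0
  0 1 0 1
  0 4 0 0
After step 2: ants at (3,1),(1,2)
  0 0 0 0
  0 0 1 0
  0 0 3 0
  0 2 0 0
  0 3 0 0
After step 3: ants at (4,1),(2,2)
  0 0 0 0
  0 0 0 0
  0 0 4 0
  0 1 0 0
  0 4 0 0
After step 4: ants at (3,1),(1,2)
  0 0 0 0
  0 0 1 0
  0 0 3 0
  0 2 0 0
  0 3 0 0
After step 5: ants at (4,1),(2,2)
  0 0 0 0
  0 0 0 0
  0 0 4 0
  0 1 0 0
  0 4 0 0

0 0 0 0
0 0 0 0
0 0 4 0
0 1 0 0
0 4 0 0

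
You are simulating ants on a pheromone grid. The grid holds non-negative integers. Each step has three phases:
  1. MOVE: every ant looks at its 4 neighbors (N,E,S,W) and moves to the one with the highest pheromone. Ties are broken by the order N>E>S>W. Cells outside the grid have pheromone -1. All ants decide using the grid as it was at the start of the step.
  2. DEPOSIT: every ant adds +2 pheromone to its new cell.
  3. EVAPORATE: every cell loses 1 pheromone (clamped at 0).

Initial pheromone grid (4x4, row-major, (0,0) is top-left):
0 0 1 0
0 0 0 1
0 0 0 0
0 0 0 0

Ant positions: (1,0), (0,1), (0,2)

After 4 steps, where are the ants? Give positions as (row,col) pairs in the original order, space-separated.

Step 1: ant0:(1,0)->N->(0,0) | ant1:(0,1)->E->(0,2) | ant2:(0,2)->E->(0,3)
  grid max=2 at (0,2)
Step 2: ant0:(0,0)->E->(0,1) | ant1:(0,2)->E->(0,3) | ant2:(0,3)->W->(0,2)
  grid max=3 at (0,2)
Step 3: ant0:(0,1)->E->(0,2) | ant1:(0,3)->W->(0,2) | ant2:(0,2)->E->(0,3)
  grid max=6 at (0,2)
Step 4: ant0:(0,2)->E->(0,3) | ant1:(0,2)->E->(0,3) | ant2:(0,3)->W->(0,2)
  grid max=7 at (0,2)

(0,3) (0,3) (0,2)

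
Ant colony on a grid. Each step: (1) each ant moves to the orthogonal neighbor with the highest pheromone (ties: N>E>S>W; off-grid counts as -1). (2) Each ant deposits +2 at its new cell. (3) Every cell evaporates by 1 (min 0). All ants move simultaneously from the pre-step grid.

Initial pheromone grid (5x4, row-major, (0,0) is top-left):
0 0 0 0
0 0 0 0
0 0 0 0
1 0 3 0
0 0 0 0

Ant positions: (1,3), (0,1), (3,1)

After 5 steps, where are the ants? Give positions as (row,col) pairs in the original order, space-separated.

Step 1: ant0:(1,3)->N->(0,3) | ant1:(0,1)->E->(0,2) | ant2:(3,1)->E->(3,2)
  grid max=4 at (3,2)
Step 2: ant0:(0,3)->W->(0,2) | ant1:(0,2)->E->(0,3) | ant2:(3,2)->N->(2,2)
  grid max=3 at (3,2)
Step 3: ant0:(0,2)->E->(0,3) | ant1:(0,3)->W->(0,2) | ant2:(2,2)->S->(3,2)
  grid max=4 at (3,2)
Step 4: ant0:(0,3)->W->(0,2) | ant1:(0,2)->E->(0,3) | ant2:(3,2)->N->(2,2)
  grid max=4 at (0,2)
Step 5: ant0:(0,2)->E->(0,3) | ant1:(0,3)->W->(0,2) | ant2:(2,2)->S->(3,2)
  grid max=5 at (0,2)

(0,3) (0,2) (3,2)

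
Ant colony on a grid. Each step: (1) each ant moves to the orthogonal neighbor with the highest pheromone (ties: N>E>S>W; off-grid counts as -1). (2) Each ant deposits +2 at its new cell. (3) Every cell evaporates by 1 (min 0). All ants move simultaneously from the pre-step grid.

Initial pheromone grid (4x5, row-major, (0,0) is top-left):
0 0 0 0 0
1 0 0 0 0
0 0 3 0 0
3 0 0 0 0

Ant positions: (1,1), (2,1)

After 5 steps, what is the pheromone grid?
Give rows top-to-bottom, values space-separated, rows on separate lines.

After step 1: ants at (1,0),(2,2)
  0 0 0 0 0
  2 0 0 0 0
  0 0 4 0 0
  2 0 0 0 0
After step 2: ants at (0,0),(1,2)
  1 0 0 0 0
  1 0 1 0 0
  0 0 3 0 0
  1 0 0 0 0
After step 3: ants at (1,0),(2,2)
  0 0 0 0 0
  2 0 0 0 0
  0 0 4 0 0
  0 0 0 0 0
After step 4: ants at (0,0),(1,2)
  1 0 0 0 0
  1 0 1 0 0
  0 0 3 0 0
  0 0 0 0 0
After step 5: ants at (1,0),(2,2)
  0 0 0 0 0
  2 0 0 0 0
  0 0 4 0 0
  0 0 0 0 0

0 0 0 0 0
2 0 0 0 0
0 0 4 0 0
0 0 0 0 0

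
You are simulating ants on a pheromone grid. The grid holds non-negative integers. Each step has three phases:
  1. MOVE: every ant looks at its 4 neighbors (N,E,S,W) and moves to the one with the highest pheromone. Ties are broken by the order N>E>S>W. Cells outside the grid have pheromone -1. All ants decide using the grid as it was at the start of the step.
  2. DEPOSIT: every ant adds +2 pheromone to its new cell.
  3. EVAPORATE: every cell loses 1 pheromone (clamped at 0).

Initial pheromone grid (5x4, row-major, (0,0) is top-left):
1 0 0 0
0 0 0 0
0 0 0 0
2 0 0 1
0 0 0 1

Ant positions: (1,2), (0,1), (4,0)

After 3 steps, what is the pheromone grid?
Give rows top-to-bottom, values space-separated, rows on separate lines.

After step 1: ants at (0,2),(0,0),(3,0)
  2 0 1 0
  0 0 0 0
  0 0 0 0
  3 0 0 0
  0 0 0 0
After step 2: ants at (0,3),(0,1),(2,0)
  1 1 0 1
  0 0 0 0
  1 0 0 0
  2 0 0 0
  0 0 0 0
After step 3: ants at (1,3),(0,0),(3,0)
  2 0 0 0
  0 0 0 1
  0 0 0 0
  3 0 0 0
  0 0 0 0

2 0 0 0
0 0 0 1
0 0 0 0
3 0 0 0
0 0 0 0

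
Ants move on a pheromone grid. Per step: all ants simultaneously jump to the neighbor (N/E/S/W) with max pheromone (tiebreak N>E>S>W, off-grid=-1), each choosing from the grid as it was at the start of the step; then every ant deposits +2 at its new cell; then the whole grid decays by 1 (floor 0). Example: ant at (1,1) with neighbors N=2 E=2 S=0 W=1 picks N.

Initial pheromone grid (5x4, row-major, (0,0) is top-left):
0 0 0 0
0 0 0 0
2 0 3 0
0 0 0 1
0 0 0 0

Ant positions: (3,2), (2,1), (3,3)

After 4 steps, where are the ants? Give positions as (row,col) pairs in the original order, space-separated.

Step 1: ant0:(3,2)->N->(2,2) | ant1:(2,1)->E->(2,2) | ant2:(3,3)->N->(2,3)
  grid max=6 at (2,2)
Step 2: ant0:(2,2)->E->(2,3) | ant1:(2,2)->E->(2,3) | ant2:(2,3)->W->(2,2)
  grid max=7 at (2,2)
Step 3: ant0:(2,3)->W->(2,2) | ant1:(2,3)->W->(2,2) | ant2:(2,2)->E->(2,3)
  grid max=10 at (2,2)
Step 4: ant0:(2,2)->E->(2,3) | ant1:(2,2)->E->(2,3) | ant2:(2,3)->W->(2,2)
  grid max=11 at (2,2)

(2,3) (2,3) (2,2)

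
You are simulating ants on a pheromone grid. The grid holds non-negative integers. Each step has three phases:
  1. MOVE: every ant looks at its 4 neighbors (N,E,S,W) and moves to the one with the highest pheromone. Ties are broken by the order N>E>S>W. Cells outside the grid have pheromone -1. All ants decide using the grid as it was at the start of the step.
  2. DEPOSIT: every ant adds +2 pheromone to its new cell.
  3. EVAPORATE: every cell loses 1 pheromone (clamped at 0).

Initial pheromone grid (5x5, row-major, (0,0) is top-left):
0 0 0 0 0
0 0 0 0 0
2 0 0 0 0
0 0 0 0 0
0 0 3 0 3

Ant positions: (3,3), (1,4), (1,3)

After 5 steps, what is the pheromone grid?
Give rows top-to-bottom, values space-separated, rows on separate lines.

After step 1: ants at (2,3),(0,4),(0,3)
  0 0 0 1 1
  0 0 0 0 0
  1 0 0 1 0
  0 0 0 0 0
  0 0 2 0 2
After step 2: ants at (1,3),(0,3),(0,4)
  0 0 0 2 2
  0 0 0 1 0
  0 0 0 0 0
  0 0 0 0 0
  0 0 1 0 1
After step 3: ants at (0,3),(0,4),(0,3)
  0 0 0 5 3
  0 0 0 0 0
  0 0 0 0 0
  0 0 0 0 0
  0 0 0 0 0
After step 4: ants at (0,4),(0,3),(0,4)
  0 0 0 6 6
  0 0 0 0 0
  0 0 0 0 0
  0 0 0 0 0
  0 0 0 0 0
After step 5: ants at (0,3),(0,4),(0,3)
  0 0 0 9 7
  0 0 0 0 0
  0 0 0 0 0
  0 0 0 0 0
  0 0 0 0 0

0 0 0 9 7
0 0 0 0 0
0 0 0 0 0
0 0 0 0 0
0 0 0 0 0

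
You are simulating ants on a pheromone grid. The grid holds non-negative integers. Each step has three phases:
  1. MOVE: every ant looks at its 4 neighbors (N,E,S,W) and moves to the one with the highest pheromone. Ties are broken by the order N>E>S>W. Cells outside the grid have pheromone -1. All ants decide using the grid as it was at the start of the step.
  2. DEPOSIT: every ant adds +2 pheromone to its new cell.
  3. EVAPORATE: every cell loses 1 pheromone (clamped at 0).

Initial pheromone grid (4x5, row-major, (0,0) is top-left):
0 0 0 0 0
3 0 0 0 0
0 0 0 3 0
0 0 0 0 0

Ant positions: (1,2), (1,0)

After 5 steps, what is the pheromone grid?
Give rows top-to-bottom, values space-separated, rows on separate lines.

After step 1: ants at (0,2),(0,0)
  1 0 1 0 0
  2 0 0 0 0
  0 0 0 2 0
  0 0 0 0 0
After step 2: ants at (0,3),(1,0)
  0 0 0 1 0
  3 0 0 0 0
  0 0 0 1 0
  0 0 0 0 0
After step 3: ants at (0,4),(0,0)
  1 0 0 0 1
  2 0 0 0 0
  0 0 0 0 0
  0 0 0 0 0
After step 4: ants at (1,4),(1,0)
  0 0 0 0 0
  3 0 0 0 1
  0 0 0 0 0
  0 0 0 0 0
After step 5: ants at (0,4),(0,0)
  1 0 0 0 1
  2 0 0 0 0
  0 0 0 0 0
  0 0 0 0 0

1 0 0 0 1
2 0 0 0 0
0 0 0 0 0
0 0 0 0 0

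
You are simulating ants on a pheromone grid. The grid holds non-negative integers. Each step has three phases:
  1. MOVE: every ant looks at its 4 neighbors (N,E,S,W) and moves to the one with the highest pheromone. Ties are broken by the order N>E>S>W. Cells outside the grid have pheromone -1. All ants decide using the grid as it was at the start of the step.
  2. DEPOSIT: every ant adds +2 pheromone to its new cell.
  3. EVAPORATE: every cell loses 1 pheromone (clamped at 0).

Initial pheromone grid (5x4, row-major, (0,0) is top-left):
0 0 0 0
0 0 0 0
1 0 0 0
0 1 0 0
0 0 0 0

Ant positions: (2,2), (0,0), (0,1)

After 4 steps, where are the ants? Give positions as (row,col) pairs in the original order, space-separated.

Step 1: ant0:(2,2)->N->(1,2) | ant1:(0,0)->E->(0,1) | ant2:(0,1)->E->(0,2)
  grid max=1 at (0,1)
Step 2: ant0:(1,2)->N->(0,2) | ant1:(0,1)->E->(0,2) | ant2:(0,2)->S->(1,2)
  grid max=4 at (0,2)
Step 3: ant0:(0,2)->S->(1,2) | ant1:(0,2)->S->(1,2) | ant2:(1,2)->N->(0,2)
  grid max=5 at (0,2)
Step 4: ant0:(1,2)->N->(0,2) | ant1:(1,2)->N->(0,2) | ant2:(0,2)->S->(1,2)
  grid max=8 at (0,2)

(0,2) (0,2) (1,2)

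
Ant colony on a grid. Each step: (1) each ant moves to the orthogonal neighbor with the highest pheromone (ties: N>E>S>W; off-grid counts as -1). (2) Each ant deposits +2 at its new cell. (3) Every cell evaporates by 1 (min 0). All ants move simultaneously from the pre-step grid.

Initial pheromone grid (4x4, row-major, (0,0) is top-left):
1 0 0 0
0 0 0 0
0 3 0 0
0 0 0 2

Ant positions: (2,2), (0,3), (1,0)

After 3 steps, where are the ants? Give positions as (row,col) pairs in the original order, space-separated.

Step 1: ant0:(2,2)->W->(2,1) | ant1:(0,3)->S->(1,3) | ant2:(1,0)->N->(0,0)
  grid max=4 at (2,1)
Step 2: ant0:(2,1)->N->(1,1) | ant1:(1,3)->N->(0,3) | ant2:(0,0)->E->(0,1)
  grid max=3 at (2,1)
Step 3: ant0:(1,1)->S->(2,1) | ant1:(0,3)->S->(1,3) | ant2:(0,1)->S->(1,1)
  grid max=4 at (2,1)

(2,1) (1,3) (1,1)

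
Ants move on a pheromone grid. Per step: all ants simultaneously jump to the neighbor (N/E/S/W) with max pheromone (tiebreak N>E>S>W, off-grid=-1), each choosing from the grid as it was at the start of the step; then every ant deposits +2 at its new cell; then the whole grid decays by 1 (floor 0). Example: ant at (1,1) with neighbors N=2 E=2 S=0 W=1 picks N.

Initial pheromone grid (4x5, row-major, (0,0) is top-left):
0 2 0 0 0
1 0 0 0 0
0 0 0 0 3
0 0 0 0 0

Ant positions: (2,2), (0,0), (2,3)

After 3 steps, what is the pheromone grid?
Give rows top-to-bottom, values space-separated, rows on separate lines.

After step 1: ants at (1,2),(0,1),(2,4)
  0 3 0 0 0
  0 0 1 0 0
  0 0 0 0 4
  0 0 0 0 0
After step 2: ants at (0,2),(0,2),(1,4)
  0 2 3 0 0
  0 0 0 0 1
  0 0 0 0 3
  0 0 0 0 0
After step 3: ants at (0,1),(0,1),(2,4)
  0 5 2 0 0
  0 0 0 0 0
  0 0 0 0 4
  0 0 0 0 0

0 5 2 0 0
0 0 0 0 0
0 0 0 0 4
0 0 0 0 0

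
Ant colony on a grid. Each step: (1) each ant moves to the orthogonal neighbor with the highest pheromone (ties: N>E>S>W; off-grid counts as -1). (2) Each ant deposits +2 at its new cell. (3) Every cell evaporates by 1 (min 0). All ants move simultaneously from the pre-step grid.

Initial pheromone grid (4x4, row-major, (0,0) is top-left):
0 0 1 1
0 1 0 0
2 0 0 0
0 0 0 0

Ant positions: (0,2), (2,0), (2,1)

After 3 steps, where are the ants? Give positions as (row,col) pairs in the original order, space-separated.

Step 1: ant0:(0,2)->E->(0,3) | ant1:(2,0)->N->(1,0) | ant2:(2,1)->W->(2,0)
  grid max=3 at (2,0)
Step 2: ant0:(0,3)->S->(1,3) | ant1:(1,0)->S->(2,0) | ant2:(2,0)->N->(1,0)
  grid max=4 at (2,0)
Step 3: ant0:(1,3)->N->(0,3) | ant1:(2,0)->N->(1,0) | ant2:(1,0)->S->(2,0)
  grid max=5 at (2,0)

(0,3) (1,0) (2,0)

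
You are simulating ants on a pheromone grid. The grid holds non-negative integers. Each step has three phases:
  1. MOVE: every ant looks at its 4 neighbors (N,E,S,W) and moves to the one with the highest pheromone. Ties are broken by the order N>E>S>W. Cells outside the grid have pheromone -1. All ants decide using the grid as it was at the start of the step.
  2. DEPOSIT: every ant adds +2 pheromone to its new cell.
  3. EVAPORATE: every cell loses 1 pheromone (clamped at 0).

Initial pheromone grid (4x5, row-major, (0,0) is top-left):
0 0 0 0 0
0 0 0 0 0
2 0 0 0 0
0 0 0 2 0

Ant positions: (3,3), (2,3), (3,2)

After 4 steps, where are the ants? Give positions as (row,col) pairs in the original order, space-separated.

Step 1: ant0:(3,3)->N->(2,3) | ant1:(2,3)->S->(3,3) | ant2:(3,2)->E->(3,3)
  grid max=5 at (3,3)
Step 2: ant0:(2,3)->S->(3,3) | ant1:(3,3)->N->(2,3) | ant2:(3,3)->N->(2,3)
  grid max=6 at (3,3)
Step 3: ant0:(3,3)->N->(2,3) | ant1:(2,3)->S->(3,3) | ant2:(2,3)->S->(3,3)
  grid max=9 at (3,3)
Step 4: ant0:(2,3)->S->(3,3) | ant1:(3,3)->N->(2,3) | ant2:(3,3)->N->(2,3)
  grid max=10 at (3,3)

(3,3) (2,3) (2,3)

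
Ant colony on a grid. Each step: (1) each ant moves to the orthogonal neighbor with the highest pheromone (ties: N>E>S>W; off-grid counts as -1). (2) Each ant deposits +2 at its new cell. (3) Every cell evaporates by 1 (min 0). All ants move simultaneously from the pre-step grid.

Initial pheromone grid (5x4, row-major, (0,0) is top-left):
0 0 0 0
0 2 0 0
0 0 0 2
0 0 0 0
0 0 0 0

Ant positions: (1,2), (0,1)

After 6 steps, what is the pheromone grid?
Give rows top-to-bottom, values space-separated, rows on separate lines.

After step 1: ants at (1,1),(1,1)
  0 0 0 0
  0 5 0 0
  0 0 0 1
  0 0 0 0
  0 0 0 0
After step 2: ants at (0,1),(0,1)
  0 3 0 0
  0 4 0 0
  0 0 0 0
  0 0 0 0
  0 0 0 0
After step 3: ants at (1,1),(1,1)
  0 2 0 0
  0 7 0 0
  0 0 0 0
  0 0 0 0
  0 0 0 0
After step 4: ants at (0,1),(0,1)
  0 5 0 0
  0 6 0 0
  0 0 0 0
  0 0 0 0
  0 0 0 0
After step 5: ants at (1,1),(1,1)
  0 4 0 0
  0 9 0 0
  0 0 0 0
  0 0 0 0
  0 0 0 0
After step 6: ants at (0,1),(0,1)
  0 7 0 0
  0 8 0 0
  0 0 0 0
  0 0 0 0
  0 0 0 0

0 7 0 0
0 8 0 0
0 0 0 0
0 0 0 0
0 0 0 0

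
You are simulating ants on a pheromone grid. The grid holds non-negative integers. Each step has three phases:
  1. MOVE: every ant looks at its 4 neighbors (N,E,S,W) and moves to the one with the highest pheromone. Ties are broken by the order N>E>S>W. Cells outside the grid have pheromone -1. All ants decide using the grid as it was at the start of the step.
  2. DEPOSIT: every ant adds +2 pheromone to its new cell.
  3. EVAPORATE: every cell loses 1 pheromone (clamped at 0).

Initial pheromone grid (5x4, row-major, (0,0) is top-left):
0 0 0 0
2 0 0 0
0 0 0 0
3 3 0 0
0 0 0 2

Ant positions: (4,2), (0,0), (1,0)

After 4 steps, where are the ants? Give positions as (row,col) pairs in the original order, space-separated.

Step 1: ant0:(4,2)->E->(4,3) | ant1:(0,0)->S->(1,0) | ant2:(1,0)->N->(0,0)
  grid max=3 at (1,0)
Step 2: ant0:(4,3)->N->(3,3) | ant1:(1,0)->N->(0,0) | ant2:(0,0)->S->(1,0)
  grid max=4 at (1,0)
Step 3: ant0:(3,3)->S->(4,3) | ant1:(0,0)->S->(1,0) | ant2:(1,0)->N->(0,0)
  grid max=5 at (1,0)
Step 4: ant0:(4,3)->N->(3,3) | ant1:(1,0)->N->(0,0) | ant2:(0,0)->S->(1,0)
  grid max=6 at (1,0)

(3,3) (0,0) (1,0)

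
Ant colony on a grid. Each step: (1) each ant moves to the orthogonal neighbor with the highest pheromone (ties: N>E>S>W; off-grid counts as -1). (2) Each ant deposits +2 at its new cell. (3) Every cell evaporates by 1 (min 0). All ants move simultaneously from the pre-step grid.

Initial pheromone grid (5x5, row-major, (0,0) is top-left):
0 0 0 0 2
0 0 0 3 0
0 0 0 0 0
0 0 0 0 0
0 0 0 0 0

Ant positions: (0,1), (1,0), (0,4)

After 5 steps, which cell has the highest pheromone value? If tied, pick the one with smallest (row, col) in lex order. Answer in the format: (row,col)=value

Answer: (1,3)=8

Derivation:
Step 1: ant0:(0,1)->E->(0,2) | ant1:(1,0)->N->(0,0) | ant2:(0,4)->S->(1,4)
  grid max=2 at (1,3)
Step 2: ant0:(0,2)->E->(0,3) | ant1:(0,0)->E->(0,1) | ant2:(1,4)->W->(1,3)
  grid max=3 at (1,3)
Step 3: ant0:(0,3)->S->(1,3) | ant1:(0,1)->E->(0,2) | ant2:(1,3)->N->(0,3)
  grid max=4 at (1,3)
Step 4: ant0:(1,3)->N->(0,3) | ant1:(0,2)->E->(0,3) | ant2:(0,3)->S->(1,3)
  grid max=5 at (0,3)
Step 5: ant0:(0,3)->S->(1,3) | ant1:(0,3)->S->(1,3) | ant2:(1,3)->N->(0,3)
  grid max=8 at (1,3)
Final grid:
  0 0 0 6 0
  0 0 0 8 0
  0 0 0 0 0
  0 0 0 0 0
  0 0 0 0 0
Max pheromone 8 at (1,3)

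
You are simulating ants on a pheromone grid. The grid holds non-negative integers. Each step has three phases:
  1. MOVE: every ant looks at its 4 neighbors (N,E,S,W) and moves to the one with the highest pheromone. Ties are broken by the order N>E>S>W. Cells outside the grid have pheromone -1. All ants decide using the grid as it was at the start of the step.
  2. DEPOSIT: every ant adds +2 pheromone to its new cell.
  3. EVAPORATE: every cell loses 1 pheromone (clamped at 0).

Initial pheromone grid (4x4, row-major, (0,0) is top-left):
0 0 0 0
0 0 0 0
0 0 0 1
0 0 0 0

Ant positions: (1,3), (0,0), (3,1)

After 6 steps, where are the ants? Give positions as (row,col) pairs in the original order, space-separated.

Step 1: ant0:(1,3)->S->(2,3) | ant1:(0,0)->E->(0,1) | ant2:(3,1)->N->(2,1)
  grid max=2 at (2,3)
Step 2: ant0:(2,3)->N->(1,3) | ant1:(0,1)->E->(0,2) | ant2:(2,1)->N->(1,1)
  grid max=1 at (0,2)
Step 3: ant0:(1,3)->S->(2,3) | ant1:(0,2)->E->(0,3) | ant2:(1,1)->N->(0,1)
  grid max=2 at (2,3)
Step 4: ant0:(2,3)->N->(1,3) | ant1:(0,3)->S->(1,3) | ant2:(0,1)->E->(0,2)
  grid max=3 at (1,3)
Step 5: ant0:(1,3)->S->(2,3) | ant1:(1,3)->S->(2,3) | ant2:(0,2)->E->(0,3)
  grid max=4 at (2,3)
Step 6: ant0:(2,3)->N->(1,3) | ant1:(2,3)->N->(1,3) | ant2:(0,3)->S->(1,3)
  grid max=7 at (1,3)

(1,3) (1,3) (1,3)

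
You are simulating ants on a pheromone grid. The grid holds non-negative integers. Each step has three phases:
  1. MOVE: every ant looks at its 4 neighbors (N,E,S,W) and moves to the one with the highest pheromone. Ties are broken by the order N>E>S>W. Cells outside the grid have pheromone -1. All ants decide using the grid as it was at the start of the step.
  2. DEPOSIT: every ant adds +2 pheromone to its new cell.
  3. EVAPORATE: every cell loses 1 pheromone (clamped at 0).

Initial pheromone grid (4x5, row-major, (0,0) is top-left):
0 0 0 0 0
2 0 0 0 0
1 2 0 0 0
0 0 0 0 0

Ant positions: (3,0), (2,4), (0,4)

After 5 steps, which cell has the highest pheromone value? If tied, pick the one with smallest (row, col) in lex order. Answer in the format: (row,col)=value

Step 1: ant0:(3,0)->N->(2,0) | ant1:(2,4)->N->(1,4) | ant2:(0,4)->S->(1,4)
  grid max=3 at (1,4)
Step 2: ant0:(2,0)->N->(1,0) | ant1:(1,4)->N->(0,4) | ant2:(1,4)->N->(0,4)
  grid max=3 at (0,4)
Step 3: ant0:(1,0)->S->(2,0) | ant1:(0,4)->S->(1,4) | ant2:(0,4)->S->(1,4)
  grid max=5 at (1,4)
Step 4: ant0:(2,0)->N->(1,0) | ant1:(1,4)->N->(0,4) | ant2:(1,4)->N->(0,4)
  grid max=5 at (0,4)
Step 5: ant0:(1,0)->S->(2,0) | ant1:(0,4)->S->(1,4) | ant2:(0,4)->S->(1,4)
  grid max=7 at (1,4)
Final grid:
  0 0 0 0 4
  1 0 0 0 7
  2 0 0 0 0
  0 0 0 0 0
Max pheromone 7 at (1,4)

Answer: (1,4)=7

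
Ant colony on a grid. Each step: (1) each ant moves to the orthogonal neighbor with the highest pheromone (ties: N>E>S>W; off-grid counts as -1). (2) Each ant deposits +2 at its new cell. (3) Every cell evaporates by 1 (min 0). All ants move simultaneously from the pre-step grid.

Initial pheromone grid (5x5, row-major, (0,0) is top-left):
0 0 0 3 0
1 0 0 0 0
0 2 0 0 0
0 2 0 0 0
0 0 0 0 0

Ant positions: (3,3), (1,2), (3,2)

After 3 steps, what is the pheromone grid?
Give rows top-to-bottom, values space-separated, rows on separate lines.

After step 1: ants at (2,3),(0,2),(3,1)
  0 0 1 2 0
  0 0 0 0 0
  0 1 0 1 0
  0 3 0 0 0
  0 0 0 0 0
After step 2: ants at (1,3),(0,3),(2,1)
  0 0 0 3 0
  0 0 0 1 0
  0 2 0 0 0
  0 2 0 0 0
  0 0 0 0 0
After step 3: ants at (0,3),(1,3),(3,1)
  0 0 0 4 0
  0 0 0 2 0
  0 1 0 0 0
  0 3 0 0 0
  0 0 0 0 0

0 0 0 4 0
0 0 0 2 0
0 1 0 0 0
0 3 0 0 0
0 0 0 0 0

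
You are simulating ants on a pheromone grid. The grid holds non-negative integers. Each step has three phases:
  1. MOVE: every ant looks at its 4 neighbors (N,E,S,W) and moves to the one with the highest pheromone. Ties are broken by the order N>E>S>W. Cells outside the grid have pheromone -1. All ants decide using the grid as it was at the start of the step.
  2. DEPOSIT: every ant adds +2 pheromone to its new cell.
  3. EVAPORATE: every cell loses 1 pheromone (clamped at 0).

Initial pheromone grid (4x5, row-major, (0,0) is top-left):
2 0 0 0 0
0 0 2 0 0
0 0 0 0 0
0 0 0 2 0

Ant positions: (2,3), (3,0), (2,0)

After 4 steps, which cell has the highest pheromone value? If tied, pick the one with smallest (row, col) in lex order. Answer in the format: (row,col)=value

Answer: (0,0)=4

Derivation:
Step 1: ant0:(2,3)->S->(3,3) | ant1:(3,0)->N->(2,0) | ant2:(2,0)->N->(1,0)
  grid max=3 at (3,3)
Step 2: ant0:(3,3)->N->(2,3) | ant1:(2,0)->N->(1,0) | ant2:(1,0)->N->(0,0)
  grid max=2 at (0,0)
Step 3: ant0:(2,3)->S->(3,3) | ant1:(1,0)->N->(0,0) | ant2:(0,0)->S->(1,0)
  grid max=3 at (0,0)
Step 4: ant0:(3,3)->N->(2,3) | ant1:(0,0)->S->(1,0) | ant2:(1,0)->N->(0,0)
  grid max=4 at (0,0)
Final grid:
  4 0 0 0 0
  4 0 0 0 0
  0 0 0 1 0
  0 0 0 2 0
Max pheromone 4 at (0,0)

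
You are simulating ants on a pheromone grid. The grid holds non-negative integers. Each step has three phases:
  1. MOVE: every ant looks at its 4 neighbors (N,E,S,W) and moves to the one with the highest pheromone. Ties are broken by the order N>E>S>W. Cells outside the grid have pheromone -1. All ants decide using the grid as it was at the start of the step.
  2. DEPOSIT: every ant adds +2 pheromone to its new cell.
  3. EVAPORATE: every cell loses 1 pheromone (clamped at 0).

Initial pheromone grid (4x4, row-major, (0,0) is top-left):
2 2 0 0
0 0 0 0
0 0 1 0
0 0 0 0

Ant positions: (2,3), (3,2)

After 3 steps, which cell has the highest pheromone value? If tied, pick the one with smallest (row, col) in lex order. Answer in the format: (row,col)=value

Answer: (2,2)=6

Derivation:
Step 1: ant0:(2,3)->W->(2,2) | ant1:(3,2)->N->(2,2)
  grid max=4 at (2,2)
Step 2: ant0:(2,2)->N->(1,2) | ant1:(2,2)->N->(1,2)
  grid max=3 at (1,2)
Step 3: ant0:(1,2)->S->(2,2) | ant1:(1,2)->S->(2,2)
  grid max=6 at (2,2)
Final grid:
  0 0 0 0
  0 0 2 0
  0 0 6 0
  0 0 0 0
Max pheromone 6 at (2,2)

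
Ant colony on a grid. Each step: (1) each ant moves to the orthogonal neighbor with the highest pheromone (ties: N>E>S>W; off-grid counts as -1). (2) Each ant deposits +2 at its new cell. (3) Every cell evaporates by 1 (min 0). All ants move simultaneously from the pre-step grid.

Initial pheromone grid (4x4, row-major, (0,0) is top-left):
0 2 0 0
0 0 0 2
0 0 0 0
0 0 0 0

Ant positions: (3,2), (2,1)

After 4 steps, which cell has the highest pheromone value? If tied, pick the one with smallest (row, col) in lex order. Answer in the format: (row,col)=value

Step 1: ant0:(3,2)->N->(2,2) | ant1:(2,1)->N->(1,1)
  grid max=1 at (0,1)
Step 2: ant0:(2,2)->N->(1,2) | ant1:(1,1)->N->(0,1)
  grid max=2 at (0,1)
Step 3: ant0:(1,2)->N->(0,2) | ant1:(0,1)->E->(0,2)
  grid max=3 at (0,2)
Step 4: ant0:(0,2)->W->(0,1) | ant1:(0,2)->W->(0,1)
  grid max=4 at (0,1)
Final grid:
  0 4 2 0
  0 0 0 0
  0 0 0 0
  0 0 0 0
Max pheromone 4 at (0,1)

Answer: (0,1)=4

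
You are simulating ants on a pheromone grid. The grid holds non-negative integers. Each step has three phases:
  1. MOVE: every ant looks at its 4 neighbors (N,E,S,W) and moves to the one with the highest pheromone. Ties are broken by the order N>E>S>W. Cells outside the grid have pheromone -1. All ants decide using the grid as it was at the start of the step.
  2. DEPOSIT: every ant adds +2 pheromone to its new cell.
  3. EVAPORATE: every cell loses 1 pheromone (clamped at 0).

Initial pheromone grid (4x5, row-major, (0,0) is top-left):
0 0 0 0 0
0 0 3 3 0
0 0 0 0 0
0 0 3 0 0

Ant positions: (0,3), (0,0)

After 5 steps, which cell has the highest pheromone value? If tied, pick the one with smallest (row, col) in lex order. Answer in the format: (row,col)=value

Step 1: ant0:(0,3)->S->(1,3) | ant1:(0,0)->E->(0,1)
  grid max=4 at (1,3)
Step 2: ant0:(1,3)->W->(1,2) | ant1:(0,1)->E->(0,2)
  grid max=3 at (1,2)
Step 3: ant0:(1,2)->E->(1,3) | ant1:(0,2)->S->(1,2)
  grid max=4 at (1,2)
Step 4: ant0:(1,3)->W->(1,2) | ant1:(1,2)->E->(1,3)
  grid max=5 at (1,2)
Step 5: ant0:(1,2)->E->(1,3) | ant1:(1,3)->W->(1,2)
  grid max=6 at (1,2)
Final grid:
  0 0 0 0 0
  0 0 6 6 0
  0 0 0 0 0
  0 0 0 0 0
Max pheromone 6 at (1,2)

Answer: (1,2)=6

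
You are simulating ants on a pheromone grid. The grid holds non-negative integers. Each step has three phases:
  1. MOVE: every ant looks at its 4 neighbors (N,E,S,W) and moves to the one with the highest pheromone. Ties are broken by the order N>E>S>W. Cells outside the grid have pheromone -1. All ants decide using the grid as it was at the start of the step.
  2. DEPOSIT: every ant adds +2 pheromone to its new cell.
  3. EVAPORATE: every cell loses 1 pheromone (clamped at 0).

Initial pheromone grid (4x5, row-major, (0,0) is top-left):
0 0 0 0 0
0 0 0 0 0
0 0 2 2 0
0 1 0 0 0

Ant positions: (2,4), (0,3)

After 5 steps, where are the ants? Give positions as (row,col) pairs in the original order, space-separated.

Step 1: ant0:(2,4)->W->(2,3) | ant1:(0,3)->E->(0,4)
  grid max=3 at (2,3)
Step 2: ant0:(2,3)->W->(2,2) | ant1:(0,4)->S->(1,4)
  grid max=2 at (2,2)
Step 3: ant0:(2,2)->E->(2,3) | ant1:(1,4)->N->(0,4)
  grid max=3 at (2,3)
Step 4: ant0:(2,3)->W->(2,2) | ant1:(0,4)->S->(1,4)
  grid max=2 at (2,2)
Step 5: ant0:(2,2)->E->(2,3) | ant1:(1,4)->N->(0,4)
  grid max=3 at (2,3)

(2,3) (0,4)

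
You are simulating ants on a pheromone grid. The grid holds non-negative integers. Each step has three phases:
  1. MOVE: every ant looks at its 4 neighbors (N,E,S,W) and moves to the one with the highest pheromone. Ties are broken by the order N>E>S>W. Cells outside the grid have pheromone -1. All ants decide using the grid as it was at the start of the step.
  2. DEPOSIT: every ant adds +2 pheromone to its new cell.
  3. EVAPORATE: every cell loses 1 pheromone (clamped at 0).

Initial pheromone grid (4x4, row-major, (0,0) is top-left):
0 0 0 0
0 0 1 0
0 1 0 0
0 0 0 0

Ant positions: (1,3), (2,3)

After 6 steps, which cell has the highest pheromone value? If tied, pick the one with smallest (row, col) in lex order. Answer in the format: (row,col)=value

Step 1: ant0:(1,3)->W->(1,2) | ant1:(2,3)->N->(1,3)
  grid max=2 at (1,2)
Step 2: ant0:(1,2)->E->(1,3) | ant1:(1,3)->W->(1,2)
  grid max=3 at (1,2)
Step 3: ant0:(1,3)->W->(1,2) | ant1:(1,2)->E->(1,3)
  grid max=4 at (1,2)
Step 4: ant0:(1,2)->E->(1,3) | ant1:(1,3)->W->(1,2)
  grid max=5 at (1,2)
Step 5: ant0:(1,3)->W->(1,2) | ant1:(1,2)->E->(1,3)
  grid max=6 at (1,2)
Step 6: ant0:(1,2)->E->(1,3) | ant1:(1,3)->W->(1,2)
  grid max=7 at (1,2)
Final grid:
  0 0 0 0
  0 0 7 6
  0 0 0 0
  0 0 0 0
Max pheromone 7 at (1,2)

Answer: (1,2)=7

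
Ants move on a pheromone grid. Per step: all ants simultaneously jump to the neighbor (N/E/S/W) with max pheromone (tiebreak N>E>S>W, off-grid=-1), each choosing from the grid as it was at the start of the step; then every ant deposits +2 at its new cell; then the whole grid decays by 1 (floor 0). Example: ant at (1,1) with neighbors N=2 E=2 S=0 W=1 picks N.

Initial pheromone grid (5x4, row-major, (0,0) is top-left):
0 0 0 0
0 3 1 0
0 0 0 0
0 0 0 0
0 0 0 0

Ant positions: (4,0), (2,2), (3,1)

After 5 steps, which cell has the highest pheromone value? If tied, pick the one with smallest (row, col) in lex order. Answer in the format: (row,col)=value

Step 1: ant0:(4,0)->N->(3,0) | ant1:(2,2)->N->(1,2) | ant2:(3,1)->N->(2,1)
  grid max=2 at (1,1)
Step 2: ant0:(3,0)->N->(2,0) | ant1:(1,2)->W->(1,1) | ant2:(2,1)->N->(1,1)
  grid max=5 at (1,1)
Step 3: ant0:(2,0)->N->(1,0) | ant1:(1,1)->E->(1,2) | ant2:(1,1)->E->(1,2)
  grid max=4 at (1,1)
Step 4: ant0:(1,0)->E->(1,1) | ant1:(1,2)->W->(1,1) | ant2:(1,2)->W->(1,1)
  grid max=9 at (1,1)
Step 5: ant0:(1,1)->E->(1,2) | ant1:(1,1)->E->(1,2) | ant2:(1,1)->E->(1,2)
  grid max=8 at (1,1)
Final grid:
  0 0 0 0
  0 8 8 0
  0 0 0 0
  0 0 0 0
  0 0 0 0
Max pheromone 8 at (1,1)

Answer: (1,1)=8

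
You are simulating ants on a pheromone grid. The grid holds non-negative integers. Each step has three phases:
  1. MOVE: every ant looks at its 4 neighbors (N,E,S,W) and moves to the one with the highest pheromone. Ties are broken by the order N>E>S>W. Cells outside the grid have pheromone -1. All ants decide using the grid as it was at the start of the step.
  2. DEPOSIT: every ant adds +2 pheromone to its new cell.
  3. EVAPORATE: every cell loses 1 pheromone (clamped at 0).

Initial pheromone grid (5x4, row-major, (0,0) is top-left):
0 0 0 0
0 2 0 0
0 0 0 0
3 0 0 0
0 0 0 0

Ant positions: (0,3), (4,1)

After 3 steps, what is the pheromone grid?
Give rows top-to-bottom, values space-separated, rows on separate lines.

After step 1: ants at (1,3),(3,1)
  0 0 0 0
  0 1 0 1
  0 0 0 0
  2 1 0 0
  0 0 0 0
After step 2: ants at (0,3),(3,0)
  0 0 0 1
  0 0 0 0
  0 0 0 0
  3 0 0 0
  0 0 0 0
After step 3: ants at (1,3),(2,0)
  0 0 0 0
  0 0 0 1
  1 0 0 0
  2 0 0 0
  0 0 0 0

0 0 0 0
0 0 0 1
1 0 0 0
2 0 0 0
0 0 0 0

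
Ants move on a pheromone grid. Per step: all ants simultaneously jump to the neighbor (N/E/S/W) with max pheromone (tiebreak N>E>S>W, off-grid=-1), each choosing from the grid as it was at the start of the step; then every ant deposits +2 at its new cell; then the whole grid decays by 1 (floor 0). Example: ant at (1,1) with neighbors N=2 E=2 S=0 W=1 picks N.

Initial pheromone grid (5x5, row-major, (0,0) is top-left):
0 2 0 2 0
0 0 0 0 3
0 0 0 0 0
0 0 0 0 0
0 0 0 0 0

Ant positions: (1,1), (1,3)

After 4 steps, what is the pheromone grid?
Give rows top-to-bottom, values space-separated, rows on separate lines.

After step 1: ants at (0,1),(1,4)
  0 3 0 1 0
  0 0 0 0 4
  0 0 0 0 0
  0 0 0 0 0
  0 0 0 0 0
After step 2: ants at (0,2),(0,4)
  0 2 1 0 1
  0 0 0 0 3
  0 0 0 0 0
  0 0 0 0 0
  0 0 0 0 0
After step 3: ants at (0,1),(1,4)
  0 3 0 0 0
  0 0 0 0 4
  0 0 0 0 0
  0 0 0 0 0
  0 0 0 0 0
After step 4: ants at (0,2),(0,4)
  0 2 1 0 1
  0 0 0 0 3
  0 0 0 0 0
  0 0 0 0 0
  0 0 0 0 0

0 2 1 0 1
0 0 0 0 3
0 0 0 0 0
0 0 0 0 0
0 0 0 0 0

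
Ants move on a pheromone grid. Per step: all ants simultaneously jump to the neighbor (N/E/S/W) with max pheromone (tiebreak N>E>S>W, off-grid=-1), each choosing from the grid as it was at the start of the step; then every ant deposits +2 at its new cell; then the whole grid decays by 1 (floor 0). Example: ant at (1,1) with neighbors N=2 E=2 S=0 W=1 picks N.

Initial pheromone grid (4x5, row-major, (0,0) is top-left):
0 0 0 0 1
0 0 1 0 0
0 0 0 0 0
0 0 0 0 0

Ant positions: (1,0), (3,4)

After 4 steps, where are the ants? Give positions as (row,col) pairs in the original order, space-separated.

Step 1: ant0:(1,0)->N->(0,0) | ant1:(3,4)->N->(2,4)
  grid max=1 at (0,0)
Step 2: ant0:(0,0)->E->(0,1) | ant1:(2,4)->N->(1,4)
  grid max=1 at (0,1)
Step 3: ant0:(0,1)->E->(0,2) | ant1:(1,4)->N->(0,4)
  grid max=1 at (0,2)
Step 4: ant0:(0,2)->E->(0,3) | ant1:(0,4)->S->(1,4)
  grid max=1 at (0,3)

(0,3) (1,4)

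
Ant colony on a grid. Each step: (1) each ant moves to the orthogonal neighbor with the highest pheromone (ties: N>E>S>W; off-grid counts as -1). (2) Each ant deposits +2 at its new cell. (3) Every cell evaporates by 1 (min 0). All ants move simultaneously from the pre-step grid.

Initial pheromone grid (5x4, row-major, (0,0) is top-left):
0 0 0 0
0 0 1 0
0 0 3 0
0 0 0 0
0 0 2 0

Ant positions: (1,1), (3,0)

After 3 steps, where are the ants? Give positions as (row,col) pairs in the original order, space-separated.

Step 1: ant0:(1,1)->E->(1,2) | ant1:(3,0)->N->(2,0)
  grid max=2 at (1,2)
Step 2: ant0:(1,2)->S->(2,2) | ant1:(2,0)->N->(1,0)
  grid max=3 at (2,2)
Step 3: ant0:(2,2)->N->(1,2) | ant1:(1,0)->N->(0,0)
  grid max=2 at (1,2)

(1,2) (0,0)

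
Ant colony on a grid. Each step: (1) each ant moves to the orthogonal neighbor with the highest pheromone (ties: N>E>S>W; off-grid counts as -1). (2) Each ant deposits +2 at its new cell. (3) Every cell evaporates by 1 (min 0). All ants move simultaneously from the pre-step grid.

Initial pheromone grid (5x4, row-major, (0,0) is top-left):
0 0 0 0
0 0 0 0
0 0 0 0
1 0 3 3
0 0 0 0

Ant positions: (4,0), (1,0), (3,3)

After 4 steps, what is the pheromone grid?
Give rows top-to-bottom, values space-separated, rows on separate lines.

After step 1: ants at (3,0),(0,0),(3,2)
  1 0 0 0
  0 0 0 0
  0 0 0 0
  2 0 4 2
  0 0 0 0
After step 2: ants at (2,0),(0,1),(3,3)
  0 1 0 0
  0 0 0 0
  1 0 0 0
  1 0 3 3
  0 0 0 0
After step 3: ants at (3,0),(0,2),(3,2)
  0 0 1 0
  0 0 0 0
  0 0 0 0
  2 0 4 2
  0 0 0 0
After step 4: ants at (2,0),(0,3),(3,3)
  0 0 0 1
  0 0 0 0
  1 0 0 0
  1 0 3 3
  0 0 0 0

0 0 0 1
0 0 0 0
1 0 0 0
1 0 3 3
0 0 0 0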